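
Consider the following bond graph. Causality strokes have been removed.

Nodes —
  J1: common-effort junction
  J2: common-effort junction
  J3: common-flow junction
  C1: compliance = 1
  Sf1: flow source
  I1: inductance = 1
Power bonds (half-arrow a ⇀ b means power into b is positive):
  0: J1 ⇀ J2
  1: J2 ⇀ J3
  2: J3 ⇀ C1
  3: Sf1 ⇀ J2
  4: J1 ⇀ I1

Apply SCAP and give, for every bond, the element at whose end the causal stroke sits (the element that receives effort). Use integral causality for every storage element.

β0 stroke at J1
β1 stroke at J2
β2 stroke at J3
β3 stroke at Sf1
β4 stroke at I1

bond 3 stroke→Sf1  (Sf1 (Sf) sets flow on bond)
bond 2 stroke→J3  (C1 outputs effort q/C1)
bond 1 stroke→J2  (J3: last free bond brings flow in)
bond 0 stroke→J1  (0-jn J2 has e-setter on 1)
bond 4 stroke→I1  (J1: bond 0 brought effort, rest push out)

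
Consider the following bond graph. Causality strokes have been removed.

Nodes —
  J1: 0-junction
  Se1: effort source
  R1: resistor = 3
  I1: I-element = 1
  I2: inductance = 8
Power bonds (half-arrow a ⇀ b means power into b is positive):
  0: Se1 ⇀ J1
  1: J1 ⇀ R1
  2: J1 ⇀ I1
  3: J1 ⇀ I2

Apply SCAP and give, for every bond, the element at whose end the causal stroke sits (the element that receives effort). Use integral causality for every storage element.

b0 stroke→J1  (Se1 fixes effort; stroke away)
b1 stroke→R1  (J1 effort already set via bond 0)
b2 stroke→I1  (0-jn J1 has e-setter on 0)
b3 stroke→I2  (0-jn J1 has e-setter on 0)

bond 0 stroke→J1
bond 1 stroke→R1
bond 2 stroke→I1
bond 3 stroke→I2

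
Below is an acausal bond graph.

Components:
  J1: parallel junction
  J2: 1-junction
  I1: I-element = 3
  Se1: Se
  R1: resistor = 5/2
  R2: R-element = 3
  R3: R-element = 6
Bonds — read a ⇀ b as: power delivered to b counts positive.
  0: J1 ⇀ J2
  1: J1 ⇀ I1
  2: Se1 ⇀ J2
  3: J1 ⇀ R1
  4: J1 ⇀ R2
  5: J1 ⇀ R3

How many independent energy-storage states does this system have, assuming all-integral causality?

1  (I1 all integral)

#2 stroke→J2  (Se1 fixes effort; stroke away)
#0 stroke→J1  (closing 1-jn rule on J2)
#1 stroke→I1  (common-e at J1 fixed by 0)
#3 stroke→R1  (J1 effort already set via bond 0)
#4 stroke→R2  (J1 effort already set via bond 0)
#5 stroke→R3  (J1 effort already set via bond 0)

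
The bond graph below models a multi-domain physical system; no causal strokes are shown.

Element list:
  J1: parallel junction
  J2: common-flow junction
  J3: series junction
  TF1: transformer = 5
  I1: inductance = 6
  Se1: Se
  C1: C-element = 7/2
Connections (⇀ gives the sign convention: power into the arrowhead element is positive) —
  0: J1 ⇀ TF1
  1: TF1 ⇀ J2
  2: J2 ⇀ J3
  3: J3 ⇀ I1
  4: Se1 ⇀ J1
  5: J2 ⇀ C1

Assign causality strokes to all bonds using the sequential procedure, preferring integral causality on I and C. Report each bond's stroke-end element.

b0 →TF1
b1 →J2
b2 →J3
b3 →I1
b4 →J1
b5 →J2

bond 4 stroke at J1  (Se1 (Se) sets effort on bond)
bond 0 stroke at TF1  (J1: bond 4 brought effort, rest push out)
bond 1 stroke at J2  (TF1 one-in-one-out from 0)
bond 3 stroke at I1  (I1: I, integral causality)
bond 2 stroke at J3  (J3 flow already set via bond 3)
bond 5 stroke at J2  (J2 flow already set via bond 2)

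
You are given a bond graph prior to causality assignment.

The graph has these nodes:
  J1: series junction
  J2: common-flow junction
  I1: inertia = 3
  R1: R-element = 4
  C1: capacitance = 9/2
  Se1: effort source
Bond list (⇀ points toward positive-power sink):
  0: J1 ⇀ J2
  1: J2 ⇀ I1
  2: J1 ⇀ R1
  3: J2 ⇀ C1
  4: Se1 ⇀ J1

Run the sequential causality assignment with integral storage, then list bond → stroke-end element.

#0 →J2
#1 →I1
#2 →J1
#3 →J2
#4 →J1

β4 →J1  (Se1 (Se) sets effort on bond)
β1 →I1  (I1: I, integral causality)
β0 →J2  (J2 flow already set via bond 1)
β3 →J2  (J2 flow already set via bond 1)
β2 →J1  (J1: bond 0 brought flow, rest push out)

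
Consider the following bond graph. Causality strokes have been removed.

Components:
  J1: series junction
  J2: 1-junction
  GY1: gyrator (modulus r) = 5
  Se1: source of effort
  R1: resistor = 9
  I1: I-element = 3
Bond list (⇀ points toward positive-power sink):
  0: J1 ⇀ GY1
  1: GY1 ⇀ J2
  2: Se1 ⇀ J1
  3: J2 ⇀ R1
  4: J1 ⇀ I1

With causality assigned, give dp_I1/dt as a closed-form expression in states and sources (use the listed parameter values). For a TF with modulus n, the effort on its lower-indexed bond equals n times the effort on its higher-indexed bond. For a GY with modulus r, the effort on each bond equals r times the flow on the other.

dp_I1/dt = E_Se1 - 25*p_I1/27

β2 stroke→J1  (source Se1 imposes e)
β4 stroke→I1  (I1 outputs flow p/I1)
β0 stroke→J1  (J1 flow already set via bond 4)
β1 stroke→J2  (GY1: gyrator matches bond 0)
β3 stroke→R1  (closing 1-jn rule on J2)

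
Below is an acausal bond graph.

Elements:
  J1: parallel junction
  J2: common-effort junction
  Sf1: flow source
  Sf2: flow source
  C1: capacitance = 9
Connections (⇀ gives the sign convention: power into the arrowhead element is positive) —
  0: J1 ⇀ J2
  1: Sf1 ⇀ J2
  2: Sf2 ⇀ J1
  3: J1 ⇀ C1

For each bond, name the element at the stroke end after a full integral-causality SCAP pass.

b1 →Sf1  (Sf1 (Sf) sets flow on bond)
b2 →Sf2  (Sf2: flow source, stroke at near end)
b0 →J2  (J2: last free bond brings effort in)
b3 →J1  (J1: last free bond brings effort in)

bond 0 stroke at J2
bond 1 stroke at Sf1
bond 2 stroke at Sf2
bond 3 stroke at J1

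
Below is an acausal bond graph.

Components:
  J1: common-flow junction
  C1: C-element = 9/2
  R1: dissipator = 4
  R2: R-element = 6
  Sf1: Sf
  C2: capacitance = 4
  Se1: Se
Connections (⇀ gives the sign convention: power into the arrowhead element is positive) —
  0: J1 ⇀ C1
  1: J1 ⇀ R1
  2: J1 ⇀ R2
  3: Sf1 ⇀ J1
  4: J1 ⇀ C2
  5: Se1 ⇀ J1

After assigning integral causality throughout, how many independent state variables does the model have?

#3 →Sf1  (source Sf1 imposes f)
#5 →J1  (Se1 fixes effort; stroke away)
#0 →J1  (common-f at J1 fixed by 3)
#1 →J1  (J1: bond 3 brought flow, rest push out)
#2 →J1  (J1 flow already set via bond 3)
#4 →J1  (common-f at J1 fixed by 3)

2  (C1, C2 all integral)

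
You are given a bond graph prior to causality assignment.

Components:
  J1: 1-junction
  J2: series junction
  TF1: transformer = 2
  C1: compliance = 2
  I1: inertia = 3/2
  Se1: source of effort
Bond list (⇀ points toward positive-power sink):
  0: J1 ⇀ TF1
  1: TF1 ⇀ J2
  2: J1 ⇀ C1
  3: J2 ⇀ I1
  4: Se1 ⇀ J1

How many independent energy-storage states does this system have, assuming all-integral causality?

#4 →J1  (source Se1 imposes e)
#2 →J1  (prefer integral on C1)
#0 →TF1  (only one flow-in slot at J1)
#1 →J2  (TF1: transformer flips bond 0)
#3 →I1  (only one flow-in slot at J2)

2  (C1, I1 all integral)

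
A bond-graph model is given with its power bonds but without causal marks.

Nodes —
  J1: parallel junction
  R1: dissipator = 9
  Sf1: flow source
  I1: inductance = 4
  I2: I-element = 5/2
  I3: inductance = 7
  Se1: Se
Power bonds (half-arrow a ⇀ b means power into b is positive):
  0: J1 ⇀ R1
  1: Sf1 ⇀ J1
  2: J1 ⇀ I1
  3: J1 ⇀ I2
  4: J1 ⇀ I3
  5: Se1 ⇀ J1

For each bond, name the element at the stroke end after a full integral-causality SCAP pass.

β1 →Sf1  (Sf1 fixes flow; stroke at Sf1)
β5 →J1  (Se1: effort source, stroke at far end)
β0 →R1  (J1: bond 5 brought effort, rest push out)
β2 →I1  (J1 effort already set via bond 5)
β3 →I2  (J1 effort already set via bond 5)
β4 →I3  (0-jn J1 has e-setter on 5)

bond 0 |R1
bond 1 |Sf1
bond 2 |I1
bond 3 |I2
bond 4 |I3
bond 5 |J1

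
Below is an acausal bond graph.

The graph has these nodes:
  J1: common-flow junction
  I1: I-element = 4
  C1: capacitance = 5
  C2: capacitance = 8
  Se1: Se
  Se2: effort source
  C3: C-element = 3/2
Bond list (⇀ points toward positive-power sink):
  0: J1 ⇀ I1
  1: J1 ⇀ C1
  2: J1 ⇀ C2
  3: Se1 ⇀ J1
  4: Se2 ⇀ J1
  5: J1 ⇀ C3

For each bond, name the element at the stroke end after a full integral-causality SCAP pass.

b0 →I1
b1 →J1
b2 →J1
b3 →J1
b4 →J1
b5 →J1

β3 |J1  (Se1 (Se) sets effort on bond)
β4 |J1  (source Se2 imposes e)
β0 |I1  (I1 integral (f out))
β1 |J1  (common-f at J1 fixed by 0)
β2 |J1  (J1: bond 0 brought flow, rest push out)
β5 |J1  (common-f at J1 fixed by 0)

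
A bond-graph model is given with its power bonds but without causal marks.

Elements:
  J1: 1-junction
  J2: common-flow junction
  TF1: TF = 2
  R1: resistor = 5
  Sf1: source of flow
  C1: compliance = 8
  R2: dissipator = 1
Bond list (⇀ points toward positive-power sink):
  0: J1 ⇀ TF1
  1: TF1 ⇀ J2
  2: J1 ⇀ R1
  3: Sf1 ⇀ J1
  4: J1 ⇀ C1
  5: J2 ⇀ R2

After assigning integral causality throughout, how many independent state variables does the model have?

1  (C1 all integral)

bond 3 |Sf1  (Sf1 (Sf) sets flow on bond)
bond 0 |J1  (J1 flow already set via bond 3)
bond 2 |J1  (1-jn J1 has f-setter on 3)
bond 4 |J1  (1-jn J1 has f-setter on 3)
bond 1 |TF1  (TF1: transformer flips bond 0)
bond 5 |J2  (J2: bond 1 brought flow, rest push out)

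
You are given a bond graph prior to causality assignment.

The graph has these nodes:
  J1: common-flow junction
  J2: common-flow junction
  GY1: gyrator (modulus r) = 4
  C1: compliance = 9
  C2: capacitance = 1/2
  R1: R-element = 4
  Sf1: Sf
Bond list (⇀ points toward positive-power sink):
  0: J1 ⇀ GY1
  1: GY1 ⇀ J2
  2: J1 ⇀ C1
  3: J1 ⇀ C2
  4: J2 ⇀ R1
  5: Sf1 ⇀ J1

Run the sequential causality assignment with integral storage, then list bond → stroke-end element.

bond 5 →Sf1  (Sf1 fixes flow; stroke at Sf1)
bond 0 →J1  (J1: bond 5 brought flow, rest push out)
bond 2 →J1  (common-f at J1 fixed by 5)
bond 3 →J1  (1-jn J1 has f-setter on 5)
bond 1 →J2  (GY1 both-in/both-out from 0)
bond 4 →R1  (J2: last free bond brings flow in)

#0 stroke→J1
#1 stroke→J2
#2 stroke→J1
#3 stroke→J1
#4 stroke→R1
#5 stroke→Sf1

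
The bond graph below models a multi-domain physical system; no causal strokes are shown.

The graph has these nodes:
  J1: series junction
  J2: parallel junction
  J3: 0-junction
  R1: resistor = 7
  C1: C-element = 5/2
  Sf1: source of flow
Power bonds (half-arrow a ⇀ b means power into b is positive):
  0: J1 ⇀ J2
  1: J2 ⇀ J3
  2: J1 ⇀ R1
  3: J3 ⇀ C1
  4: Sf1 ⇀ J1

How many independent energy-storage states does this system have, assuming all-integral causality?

1  (C1 all integral)

bond 4 →Sf1  (Sf1 fixes flow; stroke at Sf1)
bond 0 →J1  (J1: bond 4 brought flow, rest push out)
bond 2 →J1  (common-f at J1 fixed by 4)
bond 1 →J2  (only one effort-in slot at J2)
bond 3 →J3  (closing 0-jn rule on J3)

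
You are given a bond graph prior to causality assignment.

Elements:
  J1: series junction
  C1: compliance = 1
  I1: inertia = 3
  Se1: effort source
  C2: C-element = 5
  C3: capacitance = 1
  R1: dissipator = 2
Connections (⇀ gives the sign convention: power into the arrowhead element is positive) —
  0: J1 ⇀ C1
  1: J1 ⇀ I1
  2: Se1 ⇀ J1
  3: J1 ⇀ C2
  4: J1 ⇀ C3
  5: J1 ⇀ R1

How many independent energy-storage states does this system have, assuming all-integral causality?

β2 stroke→J1  (source Se1 imposes e)
β0 stroke→J1  (C1: C, integral causality)
β1 stroke→I1  (I1 integral (f out))
β3 stroke→J1  (J1 flow already set via bond 1)
β4 stroke→J1  (common-f at J1 fixed by 1)
β5 stroke→J1  (J1: bond 1 brought flow, rest push out)

4  (C1, C2, C3, I1 all integral)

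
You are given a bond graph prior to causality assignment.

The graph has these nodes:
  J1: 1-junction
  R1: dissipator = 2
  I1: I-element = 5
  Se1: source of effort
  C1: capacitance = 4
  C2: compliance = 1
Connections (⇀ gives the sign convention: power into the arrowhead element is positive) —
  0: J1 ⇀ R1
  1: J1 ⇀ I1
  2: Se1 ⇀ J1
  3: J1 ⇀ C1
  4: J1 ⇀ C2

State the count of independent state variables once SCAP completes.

bond 2 stroke→J1  (Se1 fixes effort; stroke away)
bond 1 stroke→I1  (I1 integral (f out))
bond 0 stroke→J1  (1-jn J1 has f-setter on 1)
bond 3 stroke→J1  (1-jn J1 has f-setter on 1)
bond 4 stroke→J1  (J1 flow already set via bond 1)

3  (C1, C2, I1 all integral)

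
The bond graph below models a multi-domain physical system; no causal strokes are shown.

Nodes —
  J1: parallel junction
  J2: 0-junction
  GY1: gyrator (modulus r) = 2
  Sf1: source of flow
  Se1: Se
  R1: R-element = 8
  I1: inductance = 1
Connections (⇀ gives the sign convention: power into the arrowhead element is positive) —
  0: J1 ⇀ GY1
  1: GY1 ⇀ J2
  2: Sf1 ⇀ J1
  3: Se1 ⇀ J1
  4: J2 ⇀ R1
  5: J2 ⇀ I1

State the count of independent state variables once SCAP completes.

#2 →Sf1  (Sf1 (Sf) sets flow on bond)
#3 →J1  (source Se1 imposes e)
#0 →GY1  (common-e at J1 fixed by 3)
#1 →GY1  (GY1 both-in/both-out from 0)
#5 →I1  (I1: I, integral causality)
#4 →J2  (closing 0-jn rule on J2)

1  (I1 all integral)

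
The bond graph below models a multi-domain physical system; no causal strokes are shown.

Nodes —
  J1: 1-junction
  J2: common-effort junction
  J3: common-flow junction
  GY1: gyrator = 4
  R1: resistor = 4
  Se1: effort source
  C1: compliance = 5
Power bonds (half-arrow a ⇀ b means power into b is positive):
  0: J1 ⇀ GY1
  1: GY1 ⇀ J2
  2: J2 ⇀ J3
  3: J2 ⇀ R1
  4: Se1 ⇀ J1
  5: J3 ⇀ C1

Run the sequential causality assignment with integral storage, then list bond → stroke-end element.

#4 stroke→J1  (Se1 fixes effort; stroke away)
#0 stroke→GY1  (closing 1-jn rule on J1)
#1 stroke→GY1  (GY1 both-in/both-out from 0)
#5 stroke→J3  (prefer integral on C1)
#2 stroke→J2  (only one flow-in slot at J3)
#3 stroke→R1  (0-jn J2 has e-setter on 2)

#0 stroke→GY1
#1 stroke→GY1
#2 stroke→J2
#3 stroke→R1
#4 stroke→J1
#5 stroke→J3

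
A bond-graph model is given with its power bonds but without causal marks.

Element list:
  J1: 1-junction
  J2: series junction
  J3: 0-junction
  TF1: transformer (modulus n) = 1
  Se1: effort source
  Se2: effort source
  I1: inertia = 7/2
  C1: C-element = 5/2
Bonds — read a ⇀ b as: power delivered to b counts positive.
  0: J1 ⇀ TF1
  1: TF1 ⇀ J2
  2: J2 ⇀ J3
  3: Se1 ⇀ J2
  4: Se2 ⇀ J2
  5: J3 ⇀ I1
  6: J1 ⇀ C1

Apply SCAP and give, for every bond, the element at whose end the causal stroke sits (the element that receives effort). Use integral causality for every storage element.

β3 →J2  (Se1 (Se) sets effort on bond)
β4 →J2  (Se2: effort source, stroke at far end)
β5 →I1  (I1: I, integral causality)
β2 →J3  (closing 0-jn rule on J3)
β1 →J2  (common-f at J2 fixed by 2)
β0 →TF1  (through TF1, causality passes straight; one stroke at TF1)
β6 →J1  (J1: bond 0 brought flow, rest push out)

bond 0 |TF1
bond 1 |J2
bond 2 |J3
bond 3 |J2
bond 4 |J2
bond 5 |I1
bond 6 |J1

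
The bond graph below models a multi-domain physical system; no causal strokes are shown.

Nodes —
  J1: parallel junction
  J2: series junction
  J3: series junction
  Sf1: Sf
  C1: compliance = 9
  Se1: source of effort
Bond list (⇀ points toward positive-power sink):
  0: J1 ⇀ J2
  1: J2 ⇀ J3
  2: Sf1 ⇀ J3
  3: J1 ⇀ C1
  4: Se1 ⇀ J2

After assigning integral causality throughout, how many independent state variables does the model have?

bond 2 |Sf1  (source Sf1 imposes f)
bond 4 |J2  (Se1 fixes effort; stroke away)
bond 1 |J3  (J3 flow already set via bond 2)
bond 0 |J2  (1-jn J2 has f-setter on 1)
bond 3 |J1  (J1: last free bond brings effort in)

1  (C1 all integral)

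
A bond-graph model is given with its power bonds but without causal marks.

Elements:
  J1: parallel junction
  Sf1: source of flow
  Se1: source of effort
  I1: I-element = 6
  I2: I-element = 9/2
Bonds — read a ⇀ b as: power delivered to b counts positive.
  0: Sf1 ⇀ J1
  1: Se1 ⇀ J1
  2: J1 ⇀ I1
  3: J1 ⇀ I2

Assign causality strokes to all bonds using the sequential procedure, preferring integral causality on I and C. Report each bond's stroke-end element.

#0 stroke at Sf1  (Sf1 fixes flow; stroke at Sf1)
#1 stroke at J1  (Se1 (Se) sets effort on bond)
#2 stroke at I1  (J1 effort already set via bond 1)
#3 stroke at I2  (J1 effort already set via bond 1)

β0 stroke at Sf1
β1 stroke at J1
β2 stroke at I1
β3 stroke at I2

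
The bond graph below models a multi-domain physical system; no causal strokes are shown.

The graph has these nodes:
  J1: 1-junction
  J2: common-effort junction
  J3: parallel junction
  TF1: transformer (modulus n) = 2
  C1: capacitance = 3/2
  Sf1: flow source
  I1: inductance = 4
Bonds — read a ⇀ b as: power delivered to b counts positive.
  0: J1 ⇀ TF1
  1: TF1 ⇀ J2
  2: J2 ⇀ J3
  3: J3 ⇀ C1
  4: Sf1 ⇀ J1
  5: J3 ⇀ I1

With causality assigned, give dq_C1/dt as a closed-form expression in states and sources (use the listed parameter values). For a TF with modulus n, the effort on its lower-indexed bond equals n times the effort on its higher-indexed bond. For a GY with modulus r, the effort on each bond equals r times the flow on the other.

dq_C1/dt = 2*F_Sf1 - p_I1/4

b4 →Sf1  (Sf1 fixes flow; stroke at Sf1)
b0 →J1  (J1: bond 4 brought flow, rest push out)
b1 →TF1  (through TF1, causality passes straight; one stroke at TF1)
b2 →J2  (closing 0-jn rule on J2)
b3 →J3  (prefer integral on C1)
b5 →I1  (J3: bond 3 brought effort, rest push out)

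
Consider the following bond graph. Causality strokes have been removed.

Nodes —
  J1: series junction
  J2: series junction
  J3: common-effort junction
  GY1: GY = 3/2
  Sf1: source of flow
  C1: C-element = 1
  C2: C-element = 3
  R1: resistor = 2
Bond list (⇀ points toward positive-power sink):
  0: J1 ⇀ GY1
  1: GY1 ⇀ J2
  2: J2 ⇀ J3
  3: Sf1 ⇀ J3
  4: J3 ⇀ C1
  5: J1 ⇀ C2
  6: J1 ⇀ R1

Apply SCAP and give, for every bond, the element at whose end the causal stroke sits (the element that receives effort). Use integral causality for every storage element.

bond 3 |Sf1  (source Sf1 imposes f)
bond 4 |J3  (C1 integral (e out))
bond 2 |J2  (J3 effort already set via bond 4)
bond 1 |GY1  (only one flow-in slot at J2)
bond 0 |GY1  (GY1: gyrator matches bond 1)
bond 5 |J1  (J1: bond 0 brought flow, rest push out)
bond 6 |J1  (J1 flow already set via bond 0)

β0 stroke at GY1
β1 stroke at GY1
β2 stroke at J2
β3 stroke at Sf1
β4 stroke at J3
β5 stroke at J1
β6 stroke at J1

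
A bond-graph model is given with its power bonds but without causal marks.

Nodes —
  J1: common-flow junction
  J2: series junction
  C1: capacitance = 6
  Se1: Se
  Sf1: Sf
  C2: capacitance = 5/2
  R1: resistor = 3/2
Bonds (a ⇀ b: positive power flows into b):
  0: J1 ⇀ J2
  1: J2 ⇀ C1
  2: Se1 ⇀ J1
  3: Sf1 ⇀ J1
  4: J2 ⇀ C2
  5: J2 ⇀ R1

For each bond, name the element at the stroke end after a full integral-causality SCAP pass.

β2 |J1  (Se1: effort source, stroke at far end)
β3 |Sf1  (Sf1 fixes flow; stroke at Sf1)
β0 |J1  (common-f at J1 fixed by 3)
β1 |J2  (J2 flow already set via bond 0)
β4 |J2  (J2: bond 0 brought flow, rest push out)
β5 |J2  (J2: bond 0 brought flow, rest push out)

bond 0 stroke at J1
bond 1 stroke at J2
bond 2 stroke at J1
bond 3 stroke at Sf1
bond 4 stroke at J2
bond 5 stroke at J2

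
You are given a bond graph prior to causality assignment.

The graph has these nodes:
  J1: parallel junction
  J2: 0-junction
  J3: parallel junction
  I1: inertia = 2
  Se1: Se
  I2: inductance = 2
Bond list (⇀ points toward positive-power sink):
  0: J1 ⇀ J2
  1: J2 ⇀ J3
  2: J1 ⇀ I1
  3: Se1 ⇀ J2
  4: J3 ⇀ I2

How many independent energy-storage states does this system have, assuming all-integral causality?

2  (I1, I2 all integral)

b3 |J2  (Se1: effort source, stroke at far end)
b0 |J1  (J2: bond 3 brought effort, rest push out)
b1 |J3  (0-jn J2 has e-setter on 3)
b4 |I2  (J3 effort already set via bond 1)
b2 |I1  (J1: bond 0 brought effort, rest push out)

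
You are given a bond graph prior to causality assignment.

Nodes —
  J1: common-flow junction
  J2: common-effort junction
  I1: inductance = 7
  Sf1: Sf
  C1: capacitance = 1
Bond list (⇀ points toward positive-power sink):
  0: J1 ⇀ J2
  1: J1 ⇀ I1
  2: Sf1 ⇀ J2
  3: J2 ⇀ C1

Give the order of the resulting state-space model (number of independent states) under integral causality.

β2 →Sf1  (Sf1 (Sf) sets flow on bond)
β1 →I1  (I1 outputs flow p/I1)
β0 →J1  (J1 flow already set via bond 1)
β3 →J2  (J2 needs exactly one e-in)

2  (C1, I1 all integral)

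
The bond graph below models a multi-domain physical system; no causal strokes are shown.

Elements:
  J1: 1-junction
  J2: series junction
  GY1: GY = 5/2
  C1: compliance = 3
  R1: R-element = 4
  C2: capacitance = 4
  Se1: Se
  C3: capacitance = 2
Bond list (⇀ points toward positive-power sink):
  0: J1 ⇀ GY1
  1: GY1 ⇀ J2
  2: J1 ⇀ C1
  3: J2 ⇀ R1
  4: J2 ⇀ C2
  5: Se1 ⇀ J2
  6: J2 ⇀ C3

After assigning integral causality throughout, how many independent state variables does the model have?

3  (C1, C2, C3 all integral)

bond 5 |J2  (source Se1 imposes e)
bond 2 |J1  (C1 integral (e out))
bond 0 |GY1  (J1 needs exactly one f-in)
bond 1 |GY1  (GY1: gyrator matches bond 0)
bond 3 |J2  (J2 flow already set via bond 1)
bond 4 |J2  (common-f at J2 fixed by 1)
bond 6 |J2  (1-jn J2 has f-setter on 1)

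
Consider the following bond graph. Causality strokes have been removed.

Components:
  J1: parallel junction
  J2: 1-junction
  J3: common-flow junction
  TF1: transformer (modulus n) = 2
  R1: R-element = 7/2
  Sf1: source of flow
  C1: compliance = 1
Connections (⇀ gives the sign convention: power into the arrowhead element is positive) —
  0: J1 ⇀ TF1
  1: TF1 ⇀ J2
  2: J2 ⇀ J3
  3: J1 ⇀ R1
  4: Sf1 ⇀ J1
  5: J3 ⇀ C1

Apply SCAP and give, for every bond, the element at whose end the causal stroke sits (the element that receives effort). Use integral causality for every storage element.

bond 0 →J1
bond 1 →TF1
bond 2 →J2
bond 3 →R1
bond 4 →Sf1
bond 5 →J3

#4 stroke at Sf1  (Sf1 fixes flow; stroke at Sf1)
#5 stroke at J3  (C1 integral (e out))
#2 stroke at J2  (closing 1-jn rule on J3)
#1 stroke at TF1  (closing 1-jn rule on J2)
#0 stroke at J1  (TF1 one-in-one-out from 1)
#3 stroke at R1  (J1 effort already set via bond 0)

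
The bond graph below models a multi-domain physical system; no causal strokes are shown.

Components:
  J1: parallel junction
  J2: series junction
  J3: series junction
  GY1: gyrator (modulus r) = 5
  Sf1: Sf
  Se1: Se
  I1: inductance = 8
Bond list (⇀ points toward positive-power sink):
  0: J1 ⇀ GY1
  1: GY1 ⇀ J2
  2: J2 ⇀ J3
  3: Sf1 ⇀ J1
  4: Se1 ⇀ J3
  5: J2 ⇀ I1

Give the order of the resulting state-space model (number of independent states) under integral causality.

1  (I1 all integral)

β3 →Sf1  (Sf1 fixes flow; stroke at Sf1)
β4 →J3  (source Se1 imposes e)
β0 →J1  (only one effort-in slot at J1)
β2 →J2  (closing 1-jn rule on J3)
β1 →J2  (GY1 both-in/both-out from 0)
β5 →I1  (J2: last free bond brings flow in)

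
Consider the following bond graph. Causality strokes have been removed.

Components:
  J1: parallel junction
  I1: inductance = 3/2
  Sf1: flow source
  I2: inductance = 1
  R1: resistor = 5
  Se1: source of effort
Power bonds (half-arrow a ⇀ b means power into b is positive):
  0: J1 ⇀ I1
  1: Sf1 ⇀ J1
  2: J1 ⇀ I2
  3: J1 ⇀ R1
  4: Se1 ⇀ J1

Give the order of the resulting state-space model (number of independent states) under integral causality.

2  (I1, I2 all integral)

b1 |Sf1  (source Sf1 imposes f)
b4 |J1  (Se1 (Se) sets effort on bond)
b0 |I1  (J1: bond 4 brought effort, rest push out)
b2 |I2  (J1 effort already set via bond 4)
b3 |R1  (common-e at J1 fixed by 4)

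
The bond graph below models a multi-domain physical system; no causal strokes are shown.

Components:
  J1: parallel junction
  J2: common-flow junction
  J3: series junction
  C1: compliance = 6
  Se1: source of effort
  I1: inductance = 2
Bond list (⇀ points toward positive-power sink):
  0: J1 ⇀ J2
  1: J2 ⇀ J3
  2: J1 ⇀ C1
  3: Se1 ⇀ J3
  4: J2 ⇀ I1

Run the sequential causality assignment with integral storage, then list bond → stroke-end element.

b0 →J2
b1 →J2
b2 →J1
b3 →J3
b4 →I1

b3 →J3  (Se1 (Se) sets effort on bond)
b1 →J2  (J3 needs exactly one f-in)
b2 →J1  (C1 outputs effort q/C1)
b0 →J2  (J1: bond 2 brought effort, rest push out)
b4 →I1  (J2 needs exactly one f-in)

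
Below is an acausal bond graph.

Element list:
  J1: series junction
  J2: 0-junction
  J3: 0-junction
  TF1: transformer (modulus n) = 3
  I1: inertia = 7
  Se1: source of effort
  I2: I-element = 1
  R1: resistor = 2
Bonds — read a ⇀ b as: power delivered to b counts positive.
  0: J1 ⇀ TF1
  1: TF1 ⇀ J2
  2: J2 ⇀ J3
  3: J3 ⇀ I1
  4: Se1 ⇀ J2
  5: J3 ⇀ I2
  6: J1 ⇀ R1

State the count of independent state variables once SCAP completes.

2  (I1, I2 all integral)

bond 4 →J2  (Se1 (Se) sets effort on bond)
bond 1 →TF1  (common-e at J2 fixed by 4)
bond 2 →J3  (J2: bond 4 brought effort, rest push out)
bond 3 →I1  (common-e at J3 fixed by 2)
bond 5 →I2  (0-jn J3 has e-setter on 2)
bond 0 →J1  (TF1: transformer flips bond 1)
bond 6 →R1  (only one flow-in slot at J1)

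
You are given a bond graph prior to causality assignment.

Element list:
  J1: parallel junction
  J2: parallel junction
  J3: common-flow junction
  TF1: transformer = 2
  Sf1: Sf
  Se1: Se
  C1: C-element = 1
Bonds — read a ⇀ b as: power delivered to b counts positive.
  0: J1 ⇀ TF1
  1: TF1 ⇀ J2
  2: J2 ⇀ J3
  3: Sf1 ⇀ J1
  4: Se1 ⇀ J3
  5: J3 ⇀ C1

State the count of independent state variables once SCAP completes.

#3 stroke at Sf1  (source Sf1 imposes f)
#4 stroke at J3  (Se1: effort source, stroke at far end)
#0 stroke at J1  (J1 needs exactly one e-in)
#1 stroke at TF1  (through TF1, causality passes straight; one stroke at TF1)
#2 stroke at J2  (J2: last free bond brings effort in)
#5 stroke at J3  (J3 flow already set via bond 2)

1  (C1 all integral)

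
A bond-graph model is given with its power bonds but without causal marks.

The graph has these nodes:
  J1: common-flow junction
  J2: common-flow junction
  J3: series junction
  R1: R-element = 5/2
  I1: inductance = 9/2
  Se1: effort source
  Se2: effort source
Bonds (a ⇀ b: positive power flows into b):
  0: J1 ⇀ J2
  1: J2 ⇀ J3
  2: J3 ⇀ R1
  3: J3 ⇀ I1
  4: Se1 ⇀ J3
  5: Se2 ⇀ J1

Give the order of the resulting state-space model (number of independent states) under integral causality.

bond 4 stroke→J3  (source Se1 imposes e)
bond 5 stroke→J1  (Se2 fixes effort; stroke away)
bond 0 stroke→J2  (only one flow-in slot at J1)
bond 1 stroke→J3  (closing 1-jn rule on J2)
bond 3 stroke→I1  (I1: I, integral causality)
bond 2 stroke→J3  (J3: bond 3 brought flow, rest push out)

1  (I1 all integral)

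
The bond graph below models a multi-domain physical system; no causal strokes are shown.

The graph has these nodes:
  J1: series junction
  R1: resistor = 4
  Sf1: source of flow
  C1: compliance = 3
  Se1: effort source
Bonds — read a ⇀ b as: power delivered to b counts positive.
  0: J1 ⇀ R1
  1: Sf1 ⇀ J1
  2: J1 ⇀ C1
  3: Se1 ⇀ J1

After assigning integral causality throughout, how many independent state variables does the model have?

#1 stroke→Sf1  (Sf1 fixes flow; stroke at Sf1)
#3 stroke→J1  (Se1: effort source, stroke at far end)
#0 stroke→J1  (common-f at J1 fixed by 1)
#2 stroke→J1  (J1: bond 1 brought flow, rest push out)

1  (C1 all integral)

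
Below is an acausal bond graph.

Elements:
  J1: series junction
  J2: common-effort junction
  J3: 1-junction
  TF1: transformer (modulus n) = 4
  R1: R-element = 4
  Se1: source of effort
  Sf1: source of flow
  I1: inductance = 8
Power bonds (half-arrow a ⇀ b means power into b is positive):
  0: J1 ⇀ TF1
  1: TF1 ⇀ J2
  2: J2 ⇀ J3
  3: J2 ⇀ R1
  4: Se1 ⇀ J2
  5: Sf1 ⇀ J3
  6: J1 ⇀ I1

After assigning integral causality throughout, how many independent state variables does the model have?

b4 stroke at J2  (Se1 fixes effort; stroke away)
b5 stroke at Sf1  (Sf1 fixes flow; stroke at Sf1)
b1 stroke at TF1  (0-jn J2 has e-setter on 4)
b2 stroke at J3  (0-jn J2 has e-setter on 4)
b3 stroke at R1  (J2 effort already set via bond 4)
b0 stroke at J1  (TF1 one-in-one-out from 1)
b6 stroke at I1  (J1: last free bond brings flow in)

1  (I1 all integral)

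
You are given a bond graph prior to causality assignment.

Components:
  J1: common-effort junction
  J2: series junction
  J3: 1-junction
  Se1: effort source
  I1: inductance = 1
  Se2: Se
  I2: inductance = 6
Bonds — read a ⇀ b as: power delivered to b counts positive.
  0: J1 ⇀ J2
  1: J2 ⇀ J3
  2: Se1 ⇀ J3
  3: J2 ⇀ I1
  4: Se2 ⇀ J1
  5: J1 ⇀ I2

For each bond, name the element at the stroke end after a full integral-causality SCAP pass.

β0 stroke at J2
β1 stroke at J2
β2 stroke at J3
β3 stroke at I1
β4 stroke at J1
β5 stroke at I2

β2 stroke→J3  (Se1: effort source, stroke at far end)
β4 stroke→J1  (Se2: effort source, stroke at far end)
β0 stroke→J2  (J1 effort already set via bond 4)
β5 stroke→I2  (J1: bond 4 brought effort, rest push out)
β1 stroke→J2  (only one flow-in slot at J3)
β3 stroke→I1  (only one flow-in slot at J2)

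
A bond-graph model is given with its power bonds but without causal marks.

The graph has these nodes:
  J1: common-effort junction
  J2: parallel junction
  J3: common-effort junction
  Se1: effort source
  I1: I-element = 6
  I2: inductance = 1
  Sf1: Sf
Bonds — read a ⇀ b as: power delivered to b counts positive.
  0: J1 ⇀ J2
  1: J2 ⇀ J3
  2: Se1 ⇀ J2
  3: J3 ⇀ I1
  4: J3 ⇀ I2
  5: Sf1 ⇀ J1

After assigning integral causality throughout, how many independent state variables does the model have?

2  (I1, I2 all integral)

#2 →J2  (Se1 fixes effort; stroke away)
#5 →Sf1  (Sf1 fixes flow; stroke at Sf1)
#0 →J1  (J1: last free bond brings effort in)
#1 →J3  (J2: bond 2 brought effort, rest push out)
#3 →I1  (J3 effort already set via bond 1)
#4 →I2  (J3: bond 1 brought effort, rest push out)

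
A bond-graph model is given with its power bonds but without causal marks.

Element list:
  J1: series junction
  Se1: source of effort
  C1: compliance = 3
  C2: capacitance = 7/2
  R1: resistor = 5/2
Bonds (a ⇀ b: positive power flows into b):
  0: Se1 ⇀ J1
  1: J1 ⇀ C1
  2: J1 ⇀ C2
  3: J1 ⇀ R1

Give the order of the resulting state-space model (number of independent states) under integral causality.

2  (C1, C2 all integral)

β0 |J1  (source Se1 imposes e)
β1 |J1  (C1 outputs effort q/C1)
β2 |J1  (C2 outputs effort q/C2)
β3 |R1  (only one flow-in slot at J1)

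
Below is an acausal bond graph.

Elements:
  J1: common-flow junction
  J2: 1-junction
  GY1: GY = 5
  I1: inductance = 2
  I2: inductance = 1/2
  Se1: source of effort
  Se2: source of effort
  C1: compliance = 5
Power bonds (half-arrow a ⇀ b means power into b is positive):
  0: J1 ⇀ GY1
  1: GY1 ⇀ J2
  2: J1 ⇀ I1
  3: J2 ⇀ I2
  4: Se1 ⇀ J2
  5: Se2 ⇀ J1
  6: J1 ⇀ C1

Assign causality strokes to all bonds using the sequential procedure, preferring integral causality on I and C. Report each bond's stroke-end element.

β0 stroke→J1
β1 stroke→J2
β2 stroke→I1
β3 stroke→I2
β4 stroke→J2
β5 stroke→J1
β6 stroke→J1

β4 stroke at J2  (Se1 fixes effort; stroke away)
β5 stroke at J1  (Se2 (Se) sets effort on bond)
β2 stroke at I1  (I1 outputs flow p/I1)
β0 stroke at J1  (J1: bond 2 brought flow, rest push out)
β6 stroke at J1  (J1: bond 2 brought flow, rest push out)
β1 stroke at J2  (GY1: gyrator matches bond 0)
β3 stroke at I2  (J2 needs exactly one f-in)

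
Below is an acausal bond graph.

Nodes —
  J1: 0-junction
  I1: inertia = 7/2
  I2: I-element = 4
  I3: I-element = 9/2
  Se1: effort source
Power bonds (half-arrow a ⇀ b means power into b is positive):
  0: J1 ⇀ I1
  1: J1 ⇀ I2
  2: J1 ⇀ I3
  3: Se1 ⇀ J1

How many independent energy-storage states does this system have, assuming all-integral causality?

β3 |J1  (Se1 fixes effort; stroke away)
β0 |I1  (0-jn J1 has e-setter on 3)
β1 |I2  (0-jn J1 has e-setter on 3)
β2 |I3  (J1 effort already set via bond 3)

3  (I1, I2, I3 all integral)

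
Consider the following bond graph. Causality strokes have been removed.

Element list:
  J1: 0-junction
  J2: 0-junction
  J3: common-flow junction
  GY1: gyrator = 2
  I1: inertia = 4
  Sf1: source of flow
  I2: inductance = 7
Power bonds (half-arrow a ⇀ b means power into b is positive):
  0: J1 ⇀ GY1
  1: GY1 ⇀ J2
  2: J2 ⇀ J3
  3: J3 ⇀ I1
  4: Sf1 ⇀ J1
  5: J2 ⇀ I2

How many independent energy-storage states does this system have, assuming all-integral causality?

#4 |Sf1  (source Sf1 imposes f)
#0 |J1  (J1 needs exactly one e-in)
#1 |J2  (GY GY1: same side as bond 0)
#2 |J3  (common-e at J2 fixed by 1)
#5 |I2  (0-jn J2 has e-setter on 1)
#3 |I1  (J3: last free bond brings flow in)

2  (I1, I2 all integral)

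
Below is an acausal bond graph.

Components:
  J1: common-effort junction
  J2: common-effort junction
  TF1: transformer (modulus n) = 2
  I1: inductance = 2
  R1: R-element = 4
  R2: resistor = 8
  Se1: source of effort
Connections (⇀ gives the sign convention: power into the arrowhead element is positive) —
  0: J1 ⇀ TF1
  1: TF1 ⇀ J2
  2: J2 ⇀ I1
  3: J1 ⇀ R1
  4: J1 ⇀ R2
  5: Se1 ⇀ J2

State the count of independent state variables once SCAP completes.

1  (I1 all integral)

bond 5 stroke at J2  (Se1 fixes effort; stroke away)
bond 1 stroke at TF1  (common-e at J2 fixed by 5)
bond 2 stroke at I1  (J2: bond 5 brought effort, rest push out)
bond 0 stroke at J1  (TF1: transformer flips bond 1)
bond 3 stroke at R1  (common-e at J1 fixed by 0)
bond 4 stroke at R2  (common-e at J1 fixed by 0)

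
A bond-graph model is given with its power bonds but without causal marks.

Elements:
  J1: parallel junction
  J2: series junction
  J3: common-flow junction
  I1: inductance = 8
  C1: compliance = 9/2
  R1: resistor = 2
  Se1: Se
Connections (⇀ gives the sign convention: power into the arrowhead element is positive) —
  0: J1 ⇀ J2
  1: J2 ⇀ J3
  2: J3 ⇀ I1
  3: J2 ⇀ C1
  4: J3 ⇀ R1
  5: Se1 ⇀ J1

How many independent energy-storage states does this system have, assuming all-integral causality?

2  (C1, I1 all integral)

bond 5 |J1  (Se1 fixes effort; stroke away)
bond 0 |J2  (J1 effort already set via bond 5)
bond 2 |I1  (I1 integral (f out))
bond 1 |J3  (J3 flow already set via bond 2)
bond 4 |J3  (common-f at J3 fixed by 2)
bond 3 |J2  (J2 flow already set via bond 1)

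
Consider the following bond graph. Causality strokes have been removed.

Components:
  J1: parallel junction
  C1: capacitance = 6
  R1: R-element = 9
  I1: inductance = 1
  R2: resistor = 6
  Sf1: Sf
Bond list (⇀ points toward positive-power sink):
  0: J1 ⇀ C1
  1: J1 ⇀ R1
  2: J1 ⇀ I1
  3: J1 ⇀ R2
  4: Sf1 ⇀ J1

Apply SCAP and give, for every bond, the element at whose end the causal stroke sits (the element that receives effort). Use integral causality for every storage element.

β4 stroke→Sf1  (Sf1: flow source, stroke at near end)
β0 stroke→J1  (C1 integral (e out))
β1 stroke→R1  (common-e at J1 fixed by 0)
β2 stroke→I1  (J1 effort already set via bond 0)
β3 stroke→R2  (common-e at J1 fixed by 0)

bond 0 |J1
bond 1 |R1
bond 2 |I1
bond 3 |R2
bond 4 |Sf1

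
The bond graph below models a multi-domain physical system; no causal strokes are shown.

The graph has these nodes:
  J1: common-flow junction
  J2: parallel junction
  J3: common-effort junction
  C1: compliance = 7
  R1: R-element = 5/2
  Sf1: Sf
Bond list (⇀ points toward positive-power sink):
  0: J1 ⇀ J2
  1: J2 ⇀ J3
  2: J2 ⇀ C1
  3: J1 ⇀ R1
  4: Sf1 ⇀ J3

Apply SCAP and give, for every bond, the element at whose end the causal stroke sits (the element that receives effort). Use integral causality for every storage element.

#0 stroke→J1
#1 stroke→J3
#2 stroke→J2
#3 stroke→R1
#4 stroke→Sf1

bond 4 →Sf1  (Sf1 (Sf) sets flow on bond)
bond 1 →J3  (J3 needs exactly one e-in)
bond 2 →J2  (C1: C, integral causality)
bond 0 →J1  (J2: bond 2 brought effort, rest push out)
bond 3 →R1  (J1: last free bond brings flow in)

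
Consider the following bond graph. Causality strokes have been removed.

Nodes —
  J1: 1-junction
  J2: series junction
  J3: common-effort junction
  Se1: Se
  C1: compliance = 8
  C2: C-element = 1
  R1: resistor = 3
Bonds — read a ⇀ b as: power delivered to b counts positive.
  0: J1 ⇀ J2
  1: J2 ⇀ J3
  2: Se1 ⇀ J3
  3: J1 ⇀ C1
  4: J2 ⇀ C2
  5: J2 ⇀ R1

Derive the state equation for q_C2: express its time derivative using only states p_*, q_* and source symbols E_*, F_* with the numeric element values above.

dq_C2/dt = -E_Se1/3 - q_C1/24 - q_C2/3

#2 →J3  (Se1 (Se) sets effort on bond)
#1 →J2  (common-e at J3 fixed by 2)
#3 →J1  (C1 outputs effort q/C1)
#0 →J2  (only one flow-in slot at J1)
#4 →J2  (C2 outputs effort q/C2)
#5 →R1  (J2: last free bond brings flow in)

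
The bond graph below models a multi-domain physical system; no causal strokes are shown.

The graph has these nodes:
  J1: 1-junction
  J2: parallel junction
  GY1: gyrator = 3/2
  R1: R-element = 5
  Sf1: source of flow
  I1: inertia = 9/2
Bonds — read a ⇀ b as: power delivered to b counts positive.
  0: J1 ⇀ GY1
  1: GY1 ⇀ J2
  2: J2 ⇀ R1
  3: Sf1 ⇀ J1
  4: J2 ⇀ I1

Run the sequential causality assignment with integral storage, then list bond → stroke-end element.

β0 stroke→J1
β1 stroke→J2
β2 stroke→R1
β3 stroke→Sf1
β4 stroke→I1

#3 →Sf1  (Sf1 (Sf) sets flow on bond)
#0 →J1  (J1 flow already set via bond 3)
#1 →J2  (GY GY1: same side as bond 0)
#2 →R1  (0-jn J2 has e-setter on 1)
#4 →I1  (0-jn J2 has e-setter on 1)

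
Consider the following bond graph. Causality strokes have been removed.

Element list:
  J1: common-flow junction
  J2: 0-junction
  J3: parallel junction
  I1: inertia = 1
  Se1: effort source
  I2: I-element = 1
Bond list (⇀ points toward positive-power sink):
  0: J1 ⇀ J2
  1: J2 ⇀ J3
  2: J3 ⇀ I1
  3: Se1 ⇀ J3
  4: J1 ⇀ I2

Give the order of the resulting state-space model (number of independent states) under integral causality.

2  (I1, I2 all integral)

b3 stroke at J3  (Se1: effort source, stroke at far end)
b1 stroke at J2  (0-jn J3 has e-setter on 3)
b2 stroke at I1  (J3: bond 3 brought effort, rest push out)
b0 stroke at J1  (common-e at J2 fixed by 1)
b4 stroke at I2  (only one flow-in slot at J1)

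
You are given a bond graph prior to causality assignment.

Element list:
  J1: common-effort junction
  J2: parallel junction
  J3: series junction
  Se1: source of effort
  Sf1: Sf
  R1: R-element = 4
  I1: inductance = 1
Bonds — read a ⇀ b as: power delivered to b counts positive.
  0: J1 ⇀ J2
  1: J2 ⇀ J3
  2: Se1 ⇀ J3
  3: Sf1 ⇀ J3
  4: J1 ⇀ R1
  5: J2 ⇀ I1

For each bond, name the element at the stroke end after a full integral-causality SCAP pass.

bond 2 stroke at J3  (source Se1 imposes e)
bond 3 stroke at Sf1  (Sf1 fixes flow; stroke at Sf1)
bond 1 stroke at J3  (1-jn J3 has f-setter on 3)
bond 5 stroke at I1  (I1 integral (f out))
bond 0 stroke at J2  (J2: last free bond brings effort in)
bond 4 stroke at J1  (J1 needs exactly one e-in)

#0 →J2
#1 →J3
#2 →J3
#3 →Sf1
#4 →J1
#5 →I1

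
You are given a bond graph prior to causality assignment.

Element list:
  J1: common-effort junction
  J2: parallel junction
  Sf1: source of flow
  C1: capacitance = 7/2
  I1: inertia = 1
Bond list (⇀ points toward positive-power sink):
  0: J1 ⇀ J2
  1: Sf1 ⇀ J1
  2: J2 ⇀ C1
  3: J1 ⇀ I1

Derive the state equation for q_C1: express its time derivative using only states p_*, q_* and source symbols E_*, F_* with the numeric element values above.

β1 →Sf1  (source Sf1 imposes f)
β2 →J2  (C1 integral (e out))
β0 →J1  (common-e at J2 fixed by 2)
β3 →I1  (common-e at J1 fixed by 0)

dq_C1/dt = F_Sf1 - p_I1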